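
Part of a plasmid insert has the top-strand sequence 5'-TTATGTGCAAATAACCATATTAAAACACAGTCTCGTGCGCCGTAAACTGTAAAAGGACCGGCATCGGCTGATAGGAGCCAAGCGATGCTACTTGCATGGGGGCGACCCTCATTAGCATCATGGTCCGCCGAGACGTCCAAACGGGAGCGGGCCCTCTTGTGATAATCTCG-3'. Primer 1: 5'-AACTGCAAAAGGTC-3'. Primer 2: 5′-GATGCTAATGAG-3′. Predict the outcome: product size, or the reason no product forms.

Primer 1 (AACTGCAAAAGGTC) does not match the top strand, and its reverse complement GACCTTTTGCAGTT does not match either.
With no annealing site for primer 1, no amplification occurs.

No product — primer 1 has no binding site in the template.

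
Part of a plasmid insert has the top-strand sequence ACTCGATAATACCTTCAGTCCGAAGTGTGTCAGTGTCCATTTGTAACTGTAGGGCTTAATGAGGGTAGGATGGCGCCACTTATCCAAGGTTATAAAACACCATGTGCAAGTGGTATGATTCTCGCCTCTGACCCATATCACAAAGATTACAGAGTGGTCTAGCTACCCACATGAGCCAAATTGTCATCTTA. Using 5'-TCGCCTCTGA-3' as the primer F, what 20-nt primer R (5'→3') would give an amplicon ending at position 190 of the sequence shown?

5'-AAGATGACAATTTGGCTCAT-3'

The forward primer binds at positions 122–131; the product's 3' end on the top strand is position 190.
The reverse primer anneals to the top strand over positions 171–190, i.e. to ATGAGCCAAATTGTCATCTT.
Its sequence written 5'→3' is the reverse complement: AAGATGACAATTTGGCTCAT.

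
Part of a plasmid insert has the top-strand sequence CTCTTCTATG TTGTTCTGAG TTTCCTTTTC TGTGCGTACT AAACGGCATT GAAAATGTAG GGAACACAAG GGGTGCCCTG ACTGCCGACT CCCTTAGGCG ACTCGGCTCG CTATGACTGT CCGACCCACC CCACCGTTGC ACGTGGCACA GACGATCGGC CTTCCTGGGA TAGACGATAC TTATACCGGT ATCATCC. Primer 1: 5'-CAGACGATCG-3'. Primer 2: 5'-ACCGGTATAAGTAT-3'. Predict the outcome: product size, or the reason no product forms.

Primer 1 (CAGACGATCG) matches the top strand at positions 149–158; it acts as a forward primer.
Primer 2's reverse complement is ATACTTATACCGGT, matching the top strand at positions 177–190; it acts as a reverse primer.
The 3' ends face each other across positions 149–190, giving a 42 bp product.

Yes — a 42 bp product.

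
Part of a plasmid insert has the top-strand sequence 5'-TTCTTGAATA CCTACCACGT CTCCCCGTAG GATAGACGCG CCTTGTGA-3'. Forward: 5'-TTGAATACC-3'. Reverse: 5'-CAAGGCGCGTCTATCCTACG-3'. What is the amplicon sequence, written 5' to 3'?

Forward primer TTGAATACC is found on the top strand at positions 4–12.
Taking the reverse complement of CAAGGCGCGTCTATCCTACG gives CGTAGGATAGACGCGCCTTG, found at positions 26–45 on the template; the primer anneals here to the top strand with its 3' end pointing upstream.
The product is the template from position 4 through 45 (42 bp).

5'-TTGAATACCTACCACGTCTCCCCGTAGGATAGACGCGCCTTG-3'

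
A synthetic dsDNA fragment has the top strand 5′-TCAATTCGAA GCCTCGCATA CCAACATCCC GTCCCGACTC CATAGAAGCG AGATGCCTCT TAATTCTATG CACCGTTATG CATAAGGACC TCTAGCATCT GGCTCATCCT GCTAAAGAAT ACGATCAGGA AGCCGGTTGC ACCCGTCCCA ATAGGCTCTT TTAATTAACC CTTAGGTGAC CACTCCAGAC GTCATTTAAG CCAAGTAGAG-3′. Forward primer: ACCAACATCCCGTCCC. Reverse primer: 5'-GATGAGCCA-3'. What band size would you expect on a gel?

Scanning the template, ACCAACATCCCGTCCC occurs at positions 20–35; this primer anneals to the bottom strand there with its 3' end pointing downstream.
The reverse primer's reverse complement is TGGCTCATC, which matches the template at positions 100–108.
The product runs from position 20 to position 108, so its length is 108 − 20 + 1 = 89 bp.

89 bp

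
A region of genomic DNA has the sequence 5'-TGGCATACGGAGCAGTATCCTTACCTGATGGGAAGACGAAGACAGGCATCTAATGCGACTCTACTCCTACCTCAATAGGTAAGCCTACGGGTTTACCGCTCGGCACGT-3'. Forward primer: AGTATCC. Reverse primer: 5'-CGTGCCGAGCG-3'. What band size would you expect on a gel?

94 bp

Scanning the template, AGTATCC occurs at positions 14–20; this primer anneals to the bottom strand there with its 3' end pointing downstream.
Taking the reverse complement of CGTGCCGAGCG gives CGCTCGGCACG, found at positions 97–107 on the template; the primer anneals here to the top strand with its 3' end pointing upstream.
Amplicon spans positions 14–107: 94 bp.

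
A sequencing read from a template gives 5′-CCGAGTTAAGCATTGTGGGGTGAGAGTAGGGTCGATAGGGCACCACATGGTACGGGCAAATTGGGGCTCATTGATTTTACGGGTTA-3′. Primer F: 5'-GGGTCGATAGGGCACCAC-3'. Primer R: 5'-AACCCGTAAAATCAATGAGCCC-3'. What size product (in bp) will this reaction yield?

57 bp

Scanning the template, GGGTCGATAGGGCACCAC occurs at positions 29–46; this primer anneals to the bottom strand there with its 3' end pointing downstream.
Taking the reverse complement of AACCCGTAAAATCAATGAGCCC gives GGGCTCATTGATTTTACGGGTT, found at positions 64–85 on the template; the primer anneals here to the top strand with its 3' end pointing upstream.
The product runs from position 29 to position 85, so its length is 85 − 29 + 1 = 57 bp.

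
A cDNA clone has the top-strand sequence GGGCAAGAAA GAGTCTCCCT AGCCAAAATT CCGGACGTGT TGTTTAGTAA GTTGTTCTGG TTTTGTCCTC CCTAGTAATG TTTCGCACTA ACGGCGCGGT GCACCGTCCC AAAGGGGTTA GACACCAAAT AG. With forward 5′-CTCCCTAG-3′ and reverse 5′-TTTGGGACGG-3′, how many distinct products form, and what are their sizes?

Two products: 99 bp, 46 bp

The forward primer CTCCCTAG matches the top strand at positions 15–22, 68–75.
The reverse primer's reverse complement is CCGTCCCAAA, matching at positions 104–113.
Each forward site pairs with the reverse site to give a product ending at position 113: sizes 99, 46 bp.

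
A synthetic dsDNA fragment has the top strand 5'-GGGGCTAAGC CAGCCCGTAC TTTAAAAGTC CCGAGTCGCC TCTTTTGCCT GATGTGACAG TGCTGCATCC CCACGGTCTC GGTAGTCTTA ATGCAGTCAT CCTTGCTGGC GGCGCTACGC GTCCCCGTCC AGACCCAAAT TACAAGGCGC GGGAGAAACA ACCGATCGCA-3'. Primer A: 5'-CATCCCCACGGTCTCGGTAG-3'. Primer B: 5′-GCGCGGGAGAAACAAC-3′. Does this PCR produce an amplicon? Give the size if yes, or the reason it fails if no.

Primer A (CATCCCCACGGTCTCGGTAG) matches the top strand at positions 66–85 (3' end points downstream).
Primer B (GCGCGGGAGAAACAAC) also matches the top strand directly, at positions 147–162 — its reverse complement GTTGTTTCTCCCGCGC is not present.
Both primers anneal to the bottom strand with 3' ends pointing the same way, so neither can prime synthesis back toward the other.

No product — both primers anneal to the same strand and extend in the same direction.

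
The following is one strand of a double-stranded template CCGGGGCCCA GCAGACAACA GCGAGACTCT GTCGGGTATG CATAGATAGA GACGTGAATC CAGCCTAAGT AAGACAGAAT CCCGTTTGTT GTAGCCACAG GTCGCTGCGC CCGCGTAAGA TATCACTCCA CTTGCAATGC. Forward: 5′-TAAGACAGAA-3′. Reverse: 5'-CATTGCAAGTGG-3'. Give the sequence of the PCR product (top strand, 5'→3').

5'-TAAGACAGAATCCCGTTTGTTGTAGCCACAGGTCGCTGCGCCCGCGTAAGATATCACTCCACTTGCAATG-3'

Scanning the template, TAAGACAGAA occurs at positions 70–79; this primer anneals to the bottom strand there with its 3' end pointing downstream.
Taking the reverse complement of CATTGCAAGTGG gives CCACTTGCAATG, found at positions 128–139 on the template; the primer anneals here to the top strand with its 3' end pointing upstream.
The product is the template from position 70 through 139 (70 bp).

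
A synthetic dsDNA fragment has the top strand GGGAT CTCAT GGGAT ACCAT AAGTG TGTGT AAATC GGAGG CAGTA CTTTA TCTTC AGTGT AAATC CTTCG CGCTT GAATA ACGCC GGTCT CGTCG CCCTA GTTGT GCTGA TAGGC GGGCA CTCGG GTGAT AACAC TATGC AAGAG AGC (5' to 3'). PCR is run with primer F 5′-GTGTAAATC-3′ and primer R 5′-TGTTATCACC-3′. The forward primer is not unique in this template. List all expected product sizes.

108 bp, 78 bp

The forward primer GTGTAAATC matches the top strand at positions 27–35, 57–65.
The reverse primer's reverse complement is GGTGATAACA, matching at positions 125–134.
Each forward site pairs with the reverse site to give a product ending at position 134: sizes 108, 78 bp.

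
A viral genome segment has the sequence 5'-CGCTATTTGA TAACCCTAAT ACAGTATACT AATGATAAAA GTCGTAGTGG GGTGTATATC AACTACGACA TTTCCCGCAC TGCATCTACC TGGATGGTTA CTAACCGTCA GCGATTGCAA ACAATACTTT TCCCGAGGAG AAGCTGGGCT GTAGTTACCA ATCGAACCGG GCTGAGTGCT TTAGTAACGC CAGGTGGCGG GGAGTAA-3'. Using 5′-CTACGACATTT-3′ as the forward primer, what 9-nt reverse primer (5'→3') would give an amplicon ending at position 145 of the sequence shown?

5'-AGCTTCTCC-3'

The forward primer binds at positions 63–73; the product's 3' end on the top strand is position 145.
The reverse primer anneals to the top strand over positions 137–145, i.e. to GGAGAAGCT.
Its sequence written 5'→3' is the reverse complement: AGCTTCTCC.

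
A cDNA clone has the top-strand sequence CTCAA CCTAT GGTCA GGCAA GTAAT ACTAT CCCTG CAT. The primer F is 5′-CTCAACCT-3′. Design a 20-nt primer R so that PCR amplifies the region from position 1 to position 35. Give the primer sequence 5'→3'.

The product's 3' end on the top strand is position 35.
The reverse primer anneals to the top strand over positions 16–35, i.e. to GGCAAGTAATACTATCCCTG.
Its sequence written 5'→3' is the reverse complement: CAGGGATAGTATTACTTGCC.

5'-CAGGGATAGTATTACTTGCC-3'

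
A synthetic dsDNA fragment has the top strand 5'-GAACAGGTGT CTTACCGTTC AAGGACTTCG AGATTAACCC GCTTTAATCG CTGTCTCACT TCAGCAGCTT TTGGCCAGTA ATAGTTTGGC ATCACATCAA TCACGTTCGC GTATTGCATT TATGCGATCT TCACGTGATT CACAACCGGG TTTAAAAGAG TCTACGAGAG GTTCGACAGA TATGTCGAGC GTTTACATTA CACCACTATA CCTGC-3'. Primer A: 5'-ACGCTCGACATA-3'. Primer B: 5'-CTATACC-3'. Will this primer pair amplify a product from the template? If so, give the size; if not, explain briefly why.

No product — the primers' 3' ends point away from each other.

Primer A (ACGCTCGACATA) has reverse complement TATGTCGAGCGT, which matches the top strand at positions 181–192; primer A anneals to the top strand there with its 3' end pointing upstream toward position 181.
Primer B (CTATACC) matches the top strand directly at positions 206–212; it anneals to the bottom strand with its 3' end pointing downstream toward position 212.
The 3' ends diverge (primer A extends toward position 1, primer B toward position 215), so the primers never converge on a shared product.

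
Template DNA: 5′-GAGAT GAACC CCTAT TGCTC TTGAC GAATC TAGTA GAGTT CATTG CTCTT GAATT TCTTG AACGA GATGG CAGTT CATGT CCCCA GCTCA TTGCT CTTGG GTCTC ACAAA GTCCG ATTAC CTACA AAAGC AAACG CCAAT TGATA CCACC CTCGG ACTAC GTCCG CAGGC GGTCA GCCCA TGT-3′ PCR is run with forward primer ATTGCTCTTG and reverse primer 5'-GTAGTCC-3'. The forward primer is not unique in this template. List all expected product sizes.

147 bp, 119 bp, 71 bp

The forward primer ATTGCTCTTG matches the top strand at positions 14–23, 42–51, 90–99.
The reverse primer's reverse complement is GGACTAC, matching at positions 154–160.
Each forward site pairs with the reverse site to give a product ending at position 160: sizes 147, 119, 71 bp.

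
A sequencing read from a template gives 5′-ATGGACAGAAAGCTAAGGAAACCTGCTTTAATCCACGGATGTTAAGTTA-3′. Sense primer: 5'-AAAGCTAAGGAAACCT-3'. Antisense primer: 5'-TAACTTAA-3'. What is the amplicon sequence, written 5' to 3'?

Forward primer AAAGCTAAGGAAACCT is found on the top strand at positions 9–24.
Taking the reverse complement of TAACTTAA gives TTAAGTTA, found at positions 42–49 on the template; the primer anneals here to the top strand with its 3' end pointing upstream.
The product is the template from position 9 through 49 (41 bp).

5'-AAAGCTAAGGAAACCTGCTTTAATCCACGGATGTTAAGTTA-3'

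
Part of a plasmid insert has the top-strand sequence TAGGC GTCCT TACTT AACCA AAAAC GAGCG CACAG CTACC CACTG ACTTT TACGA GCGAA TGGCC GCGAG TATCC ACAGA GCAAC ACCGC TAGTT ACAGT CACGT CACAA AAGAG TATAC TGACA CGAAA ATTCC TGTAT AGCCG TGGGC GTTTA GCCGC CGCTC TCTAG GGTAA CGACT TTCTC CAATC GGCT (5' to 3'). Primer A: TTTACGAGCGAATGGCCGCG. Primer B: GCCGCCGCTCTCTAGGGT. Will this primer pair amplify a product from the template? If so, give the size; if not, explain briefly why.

Primer A (TTTACGAGCGAATGGCCGCG) matches the top strand at positions 49–68 (3' end points downstream).
Primer B (GCCGCCGCTCTCTAGGGT) also matches the top strand directly, at positions 156–173 — its reverse complement ACCCTAGAGAGCGGCGGC is not present.
Both primers anneal to the bottom strand with 3' ends pointing the same way, so neither can prime synthesis back toward the other.

No product — both primers anneal to the same strand and extend in the same direction.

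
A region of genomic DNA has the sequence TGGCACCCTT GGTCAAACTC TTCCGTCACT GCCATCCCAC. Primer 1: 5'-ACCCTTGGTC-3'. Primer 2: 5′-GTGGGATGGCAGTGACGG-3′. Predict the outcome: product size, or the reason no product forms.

Yes — a 36 bp product.

Primer 1 (ACCCTTGGTC) matches the top strand at positions 5–14; it acts as a forward primer.
Primer 2's reverse complement is CCGTCACTGCCATCCCAC, matching the top strand at positions 23–40; it acts as a reverse primer.
The 3' ends face each other across positions 5–40, giving a 36 bp product.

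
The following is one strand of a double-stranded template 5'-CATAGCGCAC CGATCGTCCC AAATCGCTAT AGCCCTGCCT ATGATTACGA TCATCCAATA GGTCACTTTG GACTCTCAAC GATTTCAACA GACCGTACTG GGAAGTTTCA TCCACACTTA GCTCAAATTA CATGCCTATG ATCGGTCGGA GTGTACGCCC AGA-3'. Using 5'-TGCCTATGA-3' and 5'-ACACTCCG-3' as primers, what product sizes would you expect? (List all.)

The forward primer TGCCTATGA matches the top strand at positions 36–44, 133–141.
The reverse primer's reverse complement is CGGAGTGT, matching at positions 147–154.
Each forward site pairs with the reverse site to give a product ending at position 154: sizes 119, 22 bp.

119 bp, 22 bp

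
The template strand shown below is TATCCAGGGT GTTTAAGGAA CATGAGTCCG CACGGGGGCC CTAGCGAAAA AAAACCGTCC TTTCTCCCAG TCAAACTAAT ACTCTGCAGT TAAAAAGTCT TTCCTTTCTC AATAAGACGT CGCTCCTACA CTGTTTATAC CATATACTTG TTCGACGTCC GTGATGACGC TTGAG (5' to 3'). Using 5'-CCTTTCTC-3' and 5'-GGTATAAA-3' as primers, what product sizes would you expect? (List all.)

The forward primer CCTTTCTC matches the top strand at positions 59–66, 103–110.
The reverse primer's reverse complement is TTTATACC, matching at positions 134–141.
Each forward site pairs with the reverse site to give a product ending at position 141: sizes 83, 39 bp.

83 bp, 39 bp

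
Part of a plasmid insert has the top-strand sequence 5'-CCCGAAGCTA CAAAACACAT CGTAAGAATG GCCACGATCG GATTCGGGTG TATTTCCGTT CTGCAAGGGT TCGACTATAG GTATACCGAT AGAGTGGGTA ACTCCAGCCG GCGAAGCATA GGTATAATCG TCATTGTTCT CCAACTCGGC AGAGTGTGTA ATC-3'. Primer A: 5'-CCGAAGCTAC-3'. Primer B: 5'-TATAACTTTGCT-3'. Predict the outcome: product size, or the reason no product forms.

Primer B (TATAACTTTGCT) does not match the top strand, and its reverse complement AGCAAAGTTATA does not match either.
With no annealing site for primer B, no amplification occurs.

No product — primer B has no binding site in the template.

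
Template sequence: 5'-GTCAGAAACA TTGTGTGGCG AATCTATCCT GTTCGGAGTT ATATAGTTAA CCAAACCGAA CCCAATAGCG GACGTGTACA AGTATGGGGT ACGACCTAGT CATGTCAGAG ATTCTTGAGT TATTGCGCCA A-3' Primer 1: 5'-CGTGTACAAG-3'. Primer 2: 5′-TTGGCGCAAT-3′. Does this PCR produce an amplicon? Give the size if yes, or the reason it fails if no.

Primer 1 (CGTGTACAAG) matches the top strand at positions 73–82; it acts as a forward primer.
Primer 2's reverse complement is ATTGCGCCAA, matching the top strand at positions 122–131; it acts as a reverse primer.
The 3' ends face each other across positions 73–131, giving a 59 bp product.

Yes — a 59 bp product.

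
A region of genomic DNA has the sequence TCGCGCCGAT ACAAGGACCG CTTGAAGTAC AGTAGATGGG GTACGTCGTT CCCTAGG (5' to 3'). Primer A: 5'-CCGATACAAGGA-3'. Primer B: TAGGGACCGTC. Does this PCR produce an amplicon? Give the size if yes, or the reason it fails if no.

No product — primer B has no binding site in the template.

Primer B (TAGGGACCGTC) does not match the top strand, and its reverse complement GACGGTCCCTA does not match either.
With no annealing site for primer B, no amplification occurs.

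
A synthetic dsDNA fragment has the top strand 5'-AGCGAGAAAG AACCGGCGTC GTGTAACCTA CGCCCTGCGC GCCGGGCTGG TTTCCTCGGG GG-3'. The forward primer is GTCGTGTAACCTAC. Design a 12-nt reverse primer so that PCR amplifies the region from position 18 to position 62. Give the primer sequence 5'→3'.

The product's 3' end on the top strand is position 62.
The reverse primer anneals to the top strand over positions 51–62, i.e. to TTTCCTCGGGGG.
Its sequence written 5'→3' is the reverse complement: CCCCCGAGGAAA.

5'-CCCCCGAGGAAA-3'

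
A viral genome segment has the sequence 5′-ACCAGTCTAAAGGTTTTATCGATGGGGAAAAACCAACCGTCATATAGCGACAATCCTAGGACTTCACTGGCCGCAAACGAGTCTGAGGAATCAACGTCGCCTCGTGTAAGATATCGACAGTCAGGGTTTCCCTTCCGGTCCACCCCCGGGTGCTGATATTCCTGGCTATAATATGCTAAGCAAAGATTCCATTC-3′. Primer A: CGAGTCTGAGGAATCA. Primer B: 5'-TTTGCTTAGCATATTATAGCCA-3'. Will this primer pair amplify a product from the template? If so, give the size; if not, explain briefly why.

Yes — a 107 bp product.

Primer A (CGAGTCTGAGGAATCA) matches the top strand at positions 78–93; it acts as a forward primer.
Primer B's reverse complement is TGGCTATAATATGCTAAGCAAA, matching the top strand at positions 163–184; it acts as a reverse primer.
The 3' ends face each other across positions 78–184, giving a 107 bp product.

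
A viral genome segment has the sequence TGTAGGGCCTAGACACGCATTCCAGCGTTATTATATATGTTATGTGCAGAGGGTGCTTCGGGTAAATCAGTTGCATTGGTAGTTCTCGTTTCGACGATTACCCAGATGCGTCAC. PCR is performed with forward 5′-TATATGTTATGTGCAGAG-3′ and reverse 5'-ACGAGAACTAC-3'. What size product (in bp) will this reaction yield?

The forward primer matches the template at positions 34–51.
The reverse primer's reverse complement is GTAGTTCTCGT, which matches the template at positions 79–89.
Product length = (reverse-primer end) − (forward-primer start) + 1 = 89 − 34 + 1 = 56 bp.

56 bp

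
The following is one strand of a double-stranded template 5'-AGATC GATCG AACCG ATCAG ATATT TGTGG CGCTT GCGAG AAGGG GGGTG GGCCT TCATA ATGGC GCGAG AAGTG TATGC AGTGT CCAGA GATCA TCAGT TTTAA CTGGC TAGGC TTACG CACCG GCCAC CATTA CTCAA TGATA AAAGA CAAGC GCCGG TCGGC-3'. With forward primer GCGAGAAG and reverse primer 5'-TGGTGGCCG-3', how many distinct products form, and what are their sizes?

The forward primer GCGAGAAG matches the top strand at positions 36–43, 66–73.
The reverse primer's reverse complement is CGGCCACCA, matching at positions 124–132.
Each forward site pairs with the reverse site to give a product ending at position 132: sizes 97, 67 bp.

Two products: 97 bp, 67 bp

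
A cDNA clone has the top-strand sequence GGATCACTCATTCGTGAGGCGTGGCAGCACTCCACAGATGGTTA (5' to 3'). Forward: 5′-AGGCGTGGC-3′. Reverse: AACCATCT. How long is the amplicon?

27 bp

Forward primer AGGCGTGGC is found on the top strand at positions 17–25.
Taking the reverse complement of AACCATCT gives AGATGGTT, found at positions 36–43 on the template; the primer anneals here to the top strand with its 3' end pointing upstream.
Amplicon spans positions 17–43: 27 bp.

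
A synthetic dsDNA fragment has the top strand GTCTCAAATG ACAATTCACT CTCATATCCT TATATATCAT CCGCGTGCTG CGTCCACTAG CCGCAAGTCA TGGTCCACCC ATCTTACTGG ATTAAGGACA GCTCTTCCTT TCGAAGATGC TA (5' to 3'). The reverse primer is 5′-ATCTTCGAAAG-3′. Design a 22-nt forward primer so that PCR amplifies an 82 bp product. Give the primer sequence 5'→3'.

5'-TCATCCGCGTGCTGCGTCCACT-3'

The reverse primer's reverse complement CTTTCGAAGAT matches the template at positions 108–118, so the product ends at position 118.
An 82 bp product then starts at position 118 − 82 + 1 = 37.
The forward primer is identical to the top strand there: TCATCCGCGTGCTGCGTCCACT.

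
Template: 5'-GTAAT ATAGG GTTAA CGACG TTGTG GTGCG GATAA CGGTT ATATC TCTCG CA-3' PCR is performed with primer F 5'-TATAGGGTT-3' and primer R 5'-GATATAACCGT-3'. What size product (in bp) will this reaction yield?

Forward primer TATAGGGTT is found on the top strand at positions 5–13.
Reverse complement of the reverse primer: ACGGTTATATC. This occurs on the top strand at positions 35–45.
The product runs from position 5 to position 45, so its length is 45 − 5 + 1 = 41 bp.

41 bp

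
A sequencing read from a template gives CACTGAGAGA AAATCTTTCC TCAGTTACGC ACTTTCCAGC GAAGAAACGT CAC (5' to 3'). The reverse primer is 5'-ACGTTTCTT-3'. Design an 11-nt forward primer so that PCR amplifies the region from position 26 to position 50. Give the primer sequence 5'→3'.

5'-TACGCACTTTC-3'

The reverse primer's reverse complement AAGAAACGT matches the template at positions 42–50; the product starts at position 26.
The forward primer is identical to the top strand over positions 26–36: TACGCACTTTC.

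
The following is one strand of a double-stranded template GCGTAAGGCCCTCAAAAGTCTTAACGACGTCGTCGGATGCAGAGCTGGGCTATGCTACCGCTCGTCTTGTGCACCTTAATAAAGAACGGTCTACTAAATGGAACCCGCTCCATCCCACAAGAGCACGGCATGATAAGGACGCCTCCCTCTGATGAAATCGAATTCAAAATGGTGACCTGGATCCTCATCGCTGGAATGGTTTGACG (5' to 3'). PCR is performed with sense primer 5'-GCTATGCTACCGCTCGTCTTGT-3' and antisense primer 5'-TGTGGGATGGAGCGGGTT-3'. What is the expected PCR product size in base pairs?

71 bp

Scanning the template, GCTATGCTACCGCTCGTCTTGT occurs at positions 49–70; this primer anneals to the bottom strand there with its 3' end pointing downstream.
The reverse primer's reverse complement is AACCCGCTCCATCCCACA, which matches the template at positions 102–119.
The product runs from position 49 to position 119, so its length is 119 − 49 + 1 = 71 bp.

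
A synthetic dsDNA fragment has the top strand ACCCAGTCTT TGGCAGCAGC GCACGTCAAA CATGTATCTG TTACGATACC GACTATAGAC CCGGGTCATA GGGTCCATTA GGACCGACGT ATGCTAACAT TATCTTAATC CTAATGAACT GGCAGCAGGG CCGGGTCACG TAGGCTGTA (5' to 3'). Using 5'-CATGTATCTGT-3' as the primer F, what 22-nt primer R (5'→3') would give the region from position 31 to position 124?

The product's 3' end on the top strand is position 124.
The reverse primer anneals to the top strand over positions 103–124, i.e. to TCTTAATCCTAATGAACTGGCA.
Its sequence written 5'→3' is the reverse complement: TGCCAGTTCATTAGGATTAAGA.

5'-TGCCAGTTCATTAGGATTAAGA-3'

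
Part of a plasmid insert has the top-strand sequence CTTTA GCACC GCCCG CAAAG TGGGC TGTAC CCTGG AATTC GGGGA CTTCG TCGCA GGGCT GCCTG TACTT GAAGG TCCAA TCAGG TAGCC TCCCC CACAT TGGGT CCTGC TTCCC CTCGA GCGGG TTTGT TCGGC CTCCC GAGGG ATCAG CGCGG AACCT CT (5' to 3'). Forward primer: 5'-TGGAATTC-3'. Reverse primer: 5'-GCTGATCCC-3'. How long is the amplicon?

Forward primer TGGAATTC is found on the top strand at positions 33–40.
Reverse complement of the reverse primer: GGGATCAGC. This occurs on the top strand at positions 143–151.
Amplicon spans positions 33–151: 119 bp.

119 bp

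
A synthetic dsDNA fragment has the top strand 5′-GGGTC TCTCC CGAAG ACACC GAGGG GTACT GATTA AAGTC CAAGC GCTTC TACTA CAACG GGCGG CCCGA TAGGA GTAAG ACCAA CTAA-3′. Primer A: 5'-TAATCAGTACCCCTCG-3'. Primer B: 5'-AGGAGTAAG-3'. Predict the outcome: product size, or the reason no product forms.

No product — the primers' 3' ends point away from each other.

Primer A (TAATCAGTACCCCTCG) has reverse complement CGAGGGGTACTGATTA, which matches the top strand at positions 20–35; primer A anneals to the top strand there with its 3' end pointing upstream toward position 20.
Primer B (AGGAGTAAG) matches the top strand directly at positions 72–80; it anneals to the bottom strand with its 3' end pointing downstream toward position 80.
The 3' ends diverge (primer A extends toward position 1, primer B toward position 89), so the primers never converge on a shared product.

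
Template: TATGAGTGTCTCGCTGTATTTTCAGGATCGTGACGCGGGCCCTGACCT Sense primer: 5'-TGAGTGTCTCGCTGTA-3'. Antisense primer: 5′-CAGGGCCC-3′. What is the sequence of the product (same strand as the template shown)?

5'-TGAGTGTCTCGCTGTATTTTCAGGATCGTGACGCGGGCCCTG-3'

Forward primer TGAGTGTCTCGCTGTA is found on the top strand at positions 3–18.
The reverse primer's reverse complement is GGGCCCTG, which matches the template at positions 37–44.
The product is the template from position 3 through 44 (42 bp).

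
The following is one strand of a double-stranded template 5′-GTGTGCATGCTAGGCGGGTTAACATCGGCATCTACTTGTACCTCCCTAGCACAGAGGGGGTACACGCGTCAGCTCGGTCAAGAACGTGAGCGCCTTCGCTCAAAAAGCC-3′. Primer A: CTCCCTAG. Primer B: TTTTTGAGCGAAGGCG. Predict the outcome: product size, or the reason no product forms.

Yes — a 65 bp product.

Primer A (CTCCCTAG) matches the top strand at positions 42–49; it acts as a forward primer.
Primer B's reverse complement is CGCCTTCGCTCAAAAA, matching the top strand at positions 91–106; it acts as a reverse primer.
The 3' ends face each other across positions 42–106, giving a 65 bp product.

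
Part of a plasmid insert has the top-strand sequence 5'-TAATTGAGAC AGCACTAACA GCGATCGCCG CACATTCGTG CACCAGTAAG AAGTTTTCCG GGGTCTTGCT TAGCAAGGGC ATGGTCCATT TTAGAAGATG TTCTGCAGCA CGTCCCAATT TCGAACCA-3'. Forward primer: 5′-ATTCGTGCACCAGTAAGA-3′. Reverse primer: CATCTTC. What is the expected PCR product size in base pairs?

Scanning the template, ATTCGTGCACCAGTAAGA occurs at positions 34–51; this primer anneals to the bottom strand there with its 3' end pointing downstream.
The reverse primer's reverse complement is GAAGATG, which matches the template at positions 94–100.
Amplicon spans positions 34–100: 67 bp.

67 bp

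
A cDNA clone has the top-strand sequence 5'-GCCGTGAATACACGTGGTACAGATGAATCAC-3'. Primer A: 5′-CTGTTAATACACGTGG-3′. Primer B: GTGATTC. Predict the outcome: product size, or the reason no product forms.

No product — primer A has no binding site in the template.

Primer A (CTGTTAATACACGTGG) does not match the top strand, and its reverse complement CCACGTGTATTAACAG does not match either.
With no annealing site for primer A, no amplification occurs.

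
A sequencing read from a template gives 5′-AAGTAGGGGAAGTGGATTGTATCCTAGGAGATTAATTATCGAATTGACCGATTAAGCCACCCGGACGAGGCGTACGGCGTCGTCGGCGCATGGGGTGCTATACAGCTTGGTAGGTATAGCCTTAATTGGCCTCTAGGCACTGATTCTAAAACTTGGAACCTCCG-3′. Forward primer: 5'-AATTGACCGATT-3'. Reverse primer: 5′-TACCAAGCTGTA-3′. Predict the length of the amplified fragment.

Scanning the template, AATTGACCGATT occurs at positions 42–53; this primer anneals to the bottom strand there with its 3' end pointing downstream.
Reverse complement of the reverse primer: TACAGCTTGGTA. This occurs on the top strand at positions 101–112.
Amplicon spans positions 42–112: 71 bp.

71 bp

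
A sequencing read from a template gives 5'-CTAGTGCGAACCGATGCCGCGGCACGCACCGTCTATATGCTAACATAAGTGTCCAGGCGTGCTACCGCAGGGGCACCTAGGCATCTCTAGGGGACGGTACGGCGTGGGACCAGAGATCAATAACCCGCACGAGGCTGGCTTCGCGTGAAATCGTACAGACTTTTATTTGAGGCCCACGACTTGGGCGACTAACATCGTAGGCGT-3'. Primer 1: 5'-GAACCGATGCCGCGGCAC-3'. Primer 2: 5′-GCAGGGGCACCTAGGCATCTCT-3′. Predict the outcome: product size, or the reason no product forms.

No product — both primers anneal to the same strand and extend in the same direction.

Primer 1 (GAACCGATGCCGCGGCAC) matches the top strand at positions 8–25 (3' end points downstream).
Primer 2 (GCAGGGGCACCTAGGCATCTCT) also matches the top strand directly, at positions 67–88 — its reverse complement AGAGATGCCTAGGTGCCCCTGC is not present.
Both primers anneal to the bottom strand with 3' ends pointing the same way, so neither can prime synthesis back toward the other.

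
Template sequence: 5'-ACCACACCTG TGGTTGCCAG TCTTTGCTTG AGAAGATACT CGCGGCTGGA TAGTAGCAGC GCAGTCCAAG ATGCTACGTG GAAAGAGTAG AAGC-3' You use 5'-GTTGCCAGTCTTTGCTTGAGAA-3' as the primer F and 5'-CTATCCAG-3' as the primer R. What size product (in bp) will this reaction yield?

Scanning the template, GTTGCCAGTCTTTGCTTGAGAA occurs at positions 13–34; this primer anneals to the bottom strand there with its 3' end pointing downstream.
Reverse complement of the reverse primer: CTGGATAG. This occurs on the top strand at positions 46–53.
Product length = (reverse-primer end) − (forward-primer start) + 1 = 53 − 13 + 1 = 41 bp.

41 bp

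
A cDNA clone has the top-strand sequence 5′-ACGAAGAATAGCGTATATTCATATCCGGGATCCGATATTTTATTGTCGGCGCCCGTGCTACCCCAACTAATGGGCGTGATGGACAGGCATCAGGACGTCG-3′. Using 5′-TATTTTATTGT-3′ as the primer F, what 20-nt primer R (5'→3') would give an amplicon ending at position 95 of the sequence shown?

The forward primer binds at positions 36–46; the product's 3' end on the top strand is position 95.
The reverse primer anneals to the top strand over positions 76–95, i.e. to GTGATGGACAGGCATCAGGA.
Its sequence written 5'→3' is the reverse complement: TCCTGATGCCTGTCCATCAC.

5'-TCCTGATGCCTGTCCATCAC-3'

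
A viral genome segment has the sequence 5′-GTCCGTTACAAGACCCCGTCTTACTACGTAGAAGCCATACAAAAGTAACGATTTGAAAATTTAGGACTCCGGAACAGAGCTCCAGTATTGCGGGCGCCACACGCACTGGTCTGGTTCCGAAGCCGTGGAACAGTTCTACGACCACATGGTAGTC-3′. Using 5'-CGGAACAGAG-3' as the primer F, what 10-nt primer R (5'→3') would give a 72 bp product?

5'-TCGTAGAACT-3'

The forward primer binds at positions 70–79, so a 72 bp product ends at position 70 + 72 − 1 = 141.
The reverse primer anneals to the top strand over positions 132–141, i.e. to AGTTCTACGA.
Its sequence written 5'→3' is the reverse complement: TCGTAGAACT.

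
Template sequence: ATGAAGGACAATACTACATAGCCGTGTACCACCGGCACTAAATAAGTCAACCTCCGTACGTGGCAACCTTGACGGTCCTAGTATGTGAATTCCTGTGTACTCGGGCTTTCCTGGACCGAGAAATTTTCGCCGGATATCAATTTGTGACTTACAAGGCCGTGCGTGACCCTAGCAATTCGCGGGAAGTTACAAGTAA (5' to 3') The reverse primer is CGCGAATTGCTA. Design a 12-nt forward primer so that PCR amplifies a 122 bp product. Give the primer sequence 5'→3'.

The reverse primer's reverse complement TAGCAATTCGCG matches the template at positions 170–181, so the product ends at position 181.
A 122 bp product then starts at position 181 − 122 + 1 = 60.
The forward primer is identical to the top strand there: GTGGCAACCTTG.

5'-GTGGCAACCTTG-3'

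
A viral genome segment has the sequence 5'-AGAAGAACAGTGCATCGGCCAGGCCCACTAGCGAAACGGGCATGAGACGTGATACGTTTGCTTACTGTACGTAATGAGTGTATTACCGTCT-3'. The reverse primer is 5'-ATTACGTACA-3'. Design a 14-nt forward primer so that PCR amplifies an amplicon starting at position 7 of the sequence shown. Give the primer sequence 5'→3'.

5'-ACAGTGCATCGGCC-3'

The reverse primer's reverse complement TGTACGTAAT matches the template at positions 66–75; the product starts at position 7.
The forward primer is identical to the top strand over positions 7–20: ACAGTGCATCGGCC.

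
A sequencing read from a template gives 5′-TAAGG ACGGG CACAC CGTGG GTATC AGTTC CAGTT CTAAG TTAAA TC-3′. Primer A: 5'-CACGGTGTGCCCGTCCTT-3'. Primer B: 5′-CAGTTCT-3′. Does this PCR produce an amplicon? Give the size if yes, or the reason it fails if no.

Primer A (CACGGTGTGCCCGTCCTT) has reverse complement AAGGACGGGCACACCGTG, which matches the top strand at positions 2–19; primer A anneals to the top strand there with its 3' end pointing upstream toward position 2.
Primer B (CAGTTCT) matches the top strand directly at positions 31–37; it anneals to the bottom strand with its 3' end pointing downstream toward position 37.
The 3' ends diverge (primer A extends toward position 1, primer B toward position 47), so the primers never converge on a shared product.

No product — the primers' 3' ends point away from each other.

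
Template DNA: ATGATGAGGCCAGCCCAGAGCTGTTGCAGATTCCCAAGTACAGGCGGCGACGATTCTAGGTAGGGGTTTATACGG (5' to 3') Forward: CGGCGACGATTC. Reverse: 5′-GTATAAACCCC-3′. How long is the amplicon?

29 bp

Scanning the template, CGGCGACGATTC occurs at positions 45–56; this primer anneals to the bottom strand there with its 3' end pointing downstream.
Reverse complement of the reverse primer: GGGGTTTATAC. This occurs on the top strand at positions 63–73.
Amplicon spans positions 45–73: 29 bp.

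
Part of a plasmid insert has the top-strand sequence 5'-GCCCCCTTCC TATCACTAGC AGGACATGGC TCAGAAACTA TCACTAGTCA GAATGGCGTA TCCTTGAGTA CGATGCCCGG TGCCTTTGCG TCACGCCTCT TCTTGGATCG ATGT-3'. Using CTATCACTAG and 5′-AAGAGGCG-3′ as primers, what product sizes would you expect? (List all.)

92 bp, 64 bp

The forward primer CTATCACTAG matches the top strand at positions 10–19, 38–47.
The reverse primer's reverse complement is CGCCTCTT, matching at positions 94–101.
Each forward site pairs with the reverse site to give a product ending at position 101: sizes 92, 64 bp.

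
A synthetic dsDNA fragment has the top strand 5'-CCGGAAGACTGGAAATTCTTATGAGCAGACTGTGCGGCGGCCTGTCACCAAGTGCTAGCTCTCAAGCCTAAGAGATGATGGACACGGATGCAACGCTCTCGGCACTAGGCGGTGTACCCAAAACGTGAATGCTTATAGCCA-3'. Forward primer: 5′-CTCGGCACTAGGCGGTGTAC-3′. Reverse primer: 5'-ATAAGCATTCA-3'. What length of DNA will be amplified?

The forward primer matches the template at positions 98–117.
Taking the reverse complement of ATAAGCATTCA gives TGAATGCTTAT, found at positions 126–136 on the template; the primer anneals here to the top strand with its 3' end pointing upstream.
Product length = (reverse-primer end) − (forward-primer start) + 1 = 136 − 98 + 1 = 39 bp.

39 bp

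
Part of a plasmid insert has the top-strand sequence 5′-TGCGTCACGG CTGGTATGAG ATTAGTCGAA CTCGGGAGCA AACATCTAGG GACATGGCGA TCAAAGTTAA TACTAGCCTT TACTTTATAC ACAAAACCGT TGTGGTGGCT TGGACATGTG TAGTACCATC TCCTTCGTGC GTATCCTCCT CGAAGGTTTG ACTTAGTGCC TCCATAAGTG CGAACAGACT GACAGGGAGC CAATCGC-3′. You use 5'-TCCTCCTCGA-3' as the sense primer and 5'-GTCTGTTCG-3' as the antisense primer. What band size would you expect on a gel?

46 bp

The forward primer matches the template at positions 144–153.
Reverse complement of the reverse primer: CGAACAGAC. This occurs on the top strand at positions 181–189.
The product runs from position 144 to position 189, so its length is 189 − 144 + 1 = 46 bp.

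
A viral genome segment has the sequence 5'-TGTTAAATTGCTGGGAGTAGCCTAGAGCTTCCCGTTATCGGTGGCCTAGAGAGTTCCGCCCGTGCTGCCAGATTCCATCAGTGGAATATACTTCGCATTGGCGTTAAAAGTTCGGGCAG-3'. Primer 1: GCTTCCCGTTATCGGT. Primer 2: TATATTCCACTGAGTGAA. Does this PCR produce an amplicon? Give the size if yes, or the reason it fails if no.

No product — primer 2 has no binding site in the template.

Primer 2 (TATATTCCACTGAGTGAA) does not match the top strand, and its reverse complement TTCACTCAGTGGAATATA does not match either.
With no annealing site for primer 2, no amplification occurs.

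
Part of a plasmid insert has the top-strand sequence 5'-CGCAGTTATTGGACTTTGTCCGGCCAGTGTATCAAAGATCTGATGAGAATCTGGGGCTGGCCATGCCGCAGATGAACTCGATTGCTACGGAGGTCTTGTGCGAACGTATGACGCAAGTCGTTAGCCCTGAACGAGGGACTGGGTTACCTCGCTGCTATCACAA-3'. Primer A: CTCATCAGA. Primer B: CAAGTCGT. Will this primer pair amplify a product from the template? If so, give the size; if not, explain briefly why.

Primer A (CTCATCAGA) has reverse complement TCTGATGAG, which matches the top strand at positions 39–47; primer A anneals to the top strand there with its 3' end pointing upstream toward position 39.
Primer B (CAAGTCGT) matches the top strand directly at positions 114–121; it anneals to the bottom strand with its 3' end pointing downstream toward position 121.
The 3' ends diverge (primer A extends toward position 1, primer B toward position 163), so the primers never converge on a shared product.

No product — the primers' 3' ends point away from each other.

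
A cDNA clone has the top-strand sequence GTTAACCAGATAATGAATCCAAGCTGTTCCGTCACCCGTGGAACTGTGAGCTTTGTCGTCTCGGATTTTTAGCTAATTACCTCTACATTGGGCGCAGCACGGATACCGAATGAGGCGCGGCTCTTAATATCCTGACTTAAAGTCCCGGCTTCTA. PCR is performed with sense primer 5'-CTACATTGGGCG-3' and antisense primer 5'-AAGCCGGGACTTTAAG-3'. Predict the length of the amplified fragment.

69 bp

Scanning the template, CTACATTGGGCG occurs at positions 83–94; this primer anneals to the bottom strand there with its 3' end pointing downstream.
The reverse primer's reverse complement is CTTAAAGTCCCGGCTT, which matches the template at positions 136–151.
Product length = (reverse-primer end) − (forward-primer start) + 1 = 151 − 83 + 1 = 69 bp.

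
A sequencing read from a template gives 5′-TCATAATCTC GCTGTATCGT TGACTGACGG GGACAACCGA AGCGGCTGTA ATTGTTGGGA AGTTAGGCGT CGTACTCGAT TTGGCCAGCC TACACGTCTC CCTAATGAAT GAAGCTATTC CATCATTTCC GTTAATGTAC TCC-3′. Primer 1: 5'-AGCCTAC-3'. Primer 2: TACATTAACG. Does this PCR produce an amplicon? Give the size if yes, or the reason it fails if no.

Primer 1 (AGCCTAC) matches the top strand at positions 87–93; it acts as a forward primer.
Primer 2's reverse complement is CGTTAATGTA, matching the top strand at positions 130–139; it acts as a reverse primer.
The 3' ends face each other across positions 87–139, giving a 53 bp product.

Yes — a 53 bp product.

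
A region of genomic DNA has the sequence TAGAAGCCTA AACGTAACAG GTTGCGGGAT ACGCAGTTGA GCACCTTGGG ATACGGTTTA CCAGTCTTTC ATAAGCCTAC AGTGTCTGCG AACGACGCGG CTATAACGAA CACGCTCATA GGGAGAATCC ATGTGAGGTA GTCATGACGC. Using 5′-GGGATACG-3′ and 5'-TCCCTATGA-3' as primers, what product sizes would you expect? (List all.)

99 bp, 77 bp

The forward primer GGGATACG matches the top strand at positions 26–33, 48–55.
The reverse primer's reverse complement is TCATAGGGA, matching at positions 116–124.
Each forward site pairs with the reverse site to give a product ending at position 124: sizes 99, 77 bp.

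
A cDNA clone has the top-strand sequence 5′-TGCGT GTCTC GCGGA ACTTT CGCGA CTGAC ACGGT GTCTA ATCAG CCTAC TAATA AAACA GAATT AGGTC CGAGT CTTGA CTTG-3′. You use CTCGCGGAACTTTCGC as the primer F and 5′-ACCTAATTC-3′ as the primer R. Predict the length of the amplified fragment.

62 bp

Scanning the template, CTCGCGGAACTTTCGC occurs at positions 8–23; this primer anneals to the bottom strand there with its 3' end pointing downstream.
The reverse primer's reverse complement is GAATTAGGT, which matches the template at positions 61–69.
The product runs from position 8 to position 69, so its length is 69 − 8 + 1 = 62 bp.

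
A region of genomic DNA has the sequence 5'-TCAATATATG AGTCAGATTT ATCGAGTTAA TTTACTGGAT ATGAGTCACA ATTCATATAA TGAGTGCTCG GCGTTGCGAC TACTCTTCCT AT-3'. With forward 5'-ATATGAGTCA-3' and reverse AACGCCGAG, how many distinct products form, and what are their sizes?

Two products: 70 bp, 37 bp

The forward primer ATATGAGTCA matches the top strand at positions 6–15, 39–48.
The reverse primer's reverse complement is CTCGGCGTT, matching at positions 67–75.
Each forward site pairs with the reverse site to give a product ending at position 75: sizes 70, 37 bp.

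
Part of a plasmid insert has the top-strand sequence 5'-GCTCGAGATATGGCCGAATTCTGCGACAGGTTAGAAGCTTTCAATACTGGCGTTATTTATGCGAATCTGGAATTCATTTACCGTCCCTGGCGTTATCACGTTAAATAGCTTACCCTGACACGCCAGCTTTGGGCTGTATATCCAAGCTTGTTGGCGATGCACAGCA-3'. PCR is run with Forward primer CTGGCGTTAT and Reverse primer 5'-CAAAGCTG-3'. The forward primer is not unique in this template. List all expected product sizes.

The forward primer CTGGCGTTAT matches the top strand at positions 47–56, 87–96.
The reverse primer's reverse complement is CAGCTTTG, matching at positions 124–131.
Each forward site pairs with the reverse site to give a product ending at position 131: sizes 85, 45 bp.

85 bp, 45 bp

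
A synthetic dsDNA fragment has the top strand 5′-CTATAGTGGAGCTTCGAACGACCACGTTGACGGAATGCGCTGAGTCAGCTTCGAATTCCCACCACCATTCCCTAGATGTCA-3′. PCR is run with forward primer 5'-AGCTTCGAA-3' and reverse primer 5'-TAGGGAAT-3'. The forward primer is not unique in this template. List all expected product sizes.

65 bp, 28 bp

The forward primer AGCTTCGAA matches the top strand at positions 10–18, 47–55.
The reverse primer's reverse complement is ATTCCCTA, matching at positions 67–74.
Each forward site pairs with the reverse site to give a product ending at position 74: sizes 65, 28 bp.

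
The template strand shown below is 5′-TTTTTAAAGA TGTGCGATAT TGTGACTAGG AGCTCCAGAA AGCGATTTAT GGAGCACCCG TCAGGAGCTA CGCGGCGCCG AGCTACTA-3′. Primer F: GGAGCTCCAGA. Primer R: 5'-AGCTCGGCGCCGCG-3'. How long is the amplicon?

56 bp

Scanning the template, GGAGCTCCAGA occurs at positions 29–39; this primer anneals to the bottom strand there with its 3' end pointing downstream.
The reverse primer's reverse complement is CGCGGCGCCGAGCT, which matches the template at positions 71–84.
The product runs from position 29 to position 84, so its length is 84 − 29 + 1 = 56 bp.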